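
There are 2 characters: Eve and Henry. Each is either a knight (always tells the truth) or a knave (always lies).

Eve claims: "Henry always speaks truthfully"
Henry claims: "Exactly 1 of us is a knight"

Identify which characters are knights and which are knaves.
Eve is a knave.
Henry is a knave.

Verification:
- Eve (knave) says "Henry always speaks truthfully" - this is FALSE (a lie) because Henry is a knave.
- Henry (knave) says "Exactly 1 of us is a knight" - this is FALSE (a lie) because there are 0 knights.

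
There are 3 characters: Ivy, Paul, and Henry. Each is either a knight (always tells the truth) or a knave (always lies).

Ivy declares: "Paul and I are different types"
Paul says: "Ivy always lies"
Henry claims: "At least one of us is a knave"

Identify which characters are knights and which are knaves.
Ivy is a knight.
Paul is a knave.
Henry is a knight.

Verification:
- Ivy (knight) says "Paul and I are different types" - this is TRUE because Ivy is a knight and Paul is a knave.
- Paul (knave) says "Ivy always lies" - this is FALSE (a lie) because Ivy is a knight.
- Henry (knight) says "At least one of us is a knave" - this is TRUE because Paul is a knave.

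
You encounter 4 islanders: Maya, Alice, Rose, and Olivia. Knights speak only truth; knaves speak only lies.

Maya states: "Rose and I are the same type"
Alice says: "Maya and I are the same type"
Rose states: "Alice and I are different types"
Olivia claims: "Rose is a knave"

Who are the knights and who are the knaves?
Maya is a knight.
Alice is a knave.
Rose is a knight.
Olivia is a knave.

Verification:
- Maya (knight) says "Rose and I are the same type" - this is TRUE because Maya is a knight and Rose is a knight.
- Alice (knave) says "Maya and I are the same type" - this is FALSE (a lie) because Alice is a knave and Maya is a knight.
- Rose (knight) says "Alice and I are different types" - this is TRUE because Rose is a knight and Alice is a knave.
- Olivia (knave) says "Rose is a knave" - this is FALSE (a lie) because Rose is a knight.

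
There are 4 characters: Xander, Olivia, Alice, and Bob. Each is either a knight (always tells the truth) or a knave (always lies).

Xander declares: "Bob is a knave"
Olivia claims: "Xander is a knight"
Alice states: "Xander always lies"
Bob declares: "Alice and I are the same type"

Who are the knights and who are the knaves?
Xander is a knave.
Olivia is a knave.
Alice is a knight.
Bob is a knight.

Verification:
- Xander (knave) says "Bob is a knave" - this is FALSE (a lie) because Bob is a knight.
- Olivia (knave) says "Xander is a knight" - this is FALSE (a lie) because Xander is a knave.
- Alice (knight) says "Xander always lies" - this is TRUE because Xander is a knave.
- Bob (knight) says "Alice and I are the same type" - this is TRUE because Bob is a knight and Alice is a knight.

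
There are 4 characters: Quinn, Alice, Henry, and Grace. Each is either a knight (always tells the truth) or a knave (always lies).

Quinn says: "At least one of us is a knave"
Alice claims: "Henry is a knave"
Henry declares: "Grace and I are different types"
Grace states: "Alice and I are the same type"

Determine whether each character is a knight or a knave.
Quinn is a knight.
Alice is a knight.
Henry is a knave.
Grace is a knave.

Verification:
- Quinn (knight) says "At least one of us is a knave" - this is TRUE because Henry and Grace are knaves.
- Alice (knight) says "Henry is a knave" - this is TRUE because Henry is a knave.
- Henry (knave) says "Grace and I are different types" - this is FALSE (a lie) because Henry is a knave and Grace is a knave.
- Grace (knave) says "Alice and I are the same type" - this is FALSE (a lie) because Grace is a knave and Alice is a knight.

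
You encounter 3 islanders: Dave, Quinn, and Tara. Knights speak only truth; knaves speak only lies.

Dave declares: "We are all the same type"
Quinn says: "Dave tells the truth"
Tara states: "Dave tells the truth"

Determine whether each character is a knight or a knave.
Dave is a knight.
Quinn is a knight.
Tara is a knight.

Verification:
- Dave (knight) says "We are all the same type" - this is TRUE because Dave, Quinn, and Tara are knights.
- Quinn (knight) says "Dave tells the truth" - this is TRUE because Dave is a knight.
- Tara (knight) says "Dave tells the truth" - this is TRUE because Dave is a knight.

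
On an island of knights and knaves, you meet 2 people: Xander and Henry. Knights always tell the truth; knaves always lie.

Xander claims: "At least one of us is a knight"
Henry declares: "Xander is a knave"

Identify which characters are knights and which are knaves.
Xander is a knight.
Henry is a knave.

Verification:
- Xander (knight) says "At least one of us is a knight" - this is TRUE because Xander is a knight.
- Henry (knave) says "Xander is a knave" - this is FALSE (a lie) because Xander is a knight.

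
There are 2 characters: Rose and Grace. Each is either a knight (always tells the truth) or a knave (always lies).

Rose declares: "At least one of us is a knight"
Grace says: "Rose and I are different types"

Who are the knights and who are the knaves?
Rose is a knave.
Grace is a knave.

Verification:
- Rose (knave) says "At least one of us is a knight" - this is FALSE (a lie) because no one is a knight.
- Grace (knave) says "Rose and I are different types" - this is FALSE (a lie) because Grace is a knave and Rose is a knave.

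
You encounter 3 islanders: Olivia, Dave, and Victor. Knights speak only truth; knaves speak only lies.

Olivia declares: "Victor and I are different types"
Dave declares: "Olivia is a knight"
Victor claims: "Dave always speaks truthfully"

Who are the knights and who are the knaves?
Olivia is a knave.
Dave is a knave.
Victor is a knave.

Verification:
- Olivia (knave) says "Victor and I are different types" - this is FALSE (a lie) because Olivia is a knave and Victor is a knave.
- Dave (knave) says "Olivia is a knight" - this is FALSE (a lie) because Olivia is a knave.
- Victor (knave) says "Dave always speaks truthfully" - this is FALSE (a lie) because Dave is a knave.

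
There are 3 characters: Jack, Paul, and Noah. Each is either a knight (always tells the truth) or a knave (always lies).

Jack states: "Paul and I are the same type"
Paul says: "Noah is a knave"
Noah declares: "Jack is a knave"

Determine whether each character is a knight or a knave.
Jack is a knight.
Paul is a knight.
Noah is a knave.

Verification:
- Jack (knight) says "Paul and I are the same type" - this is TRUE because Jack is a knight and Paul is a knight.
- Paul (knight) says "Noah is a knave" - this is TRUE because Noah is a knave.
- Noah (knave) says "Jack is a knave" - this is FALSE (a lie) because Jack is a knight.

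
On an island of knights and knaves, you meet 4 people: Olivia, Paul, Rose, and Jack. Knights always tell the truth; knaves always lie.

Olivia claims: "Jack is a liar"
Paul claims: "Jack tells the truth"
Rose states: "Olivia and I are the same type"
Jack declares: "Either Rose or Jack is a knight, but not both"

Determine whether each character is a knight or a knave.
Olivia is a knight.
Paul is a knave.
Rose is a knave.
Jack is a knave.

Verification:
- Olivia (knight) says "Jack is a liar" - this is TRUE because Jack is a knave.
- Paul (knave) says "Jack tells the truth" - this is FALSE (a lie) because Jack is a knave.
- Rose (knave) says "Olivia and I are the same type" - this is FALSE (a lie) because Rose is a knave and Olivia is a knight.
- Jack (knave) says "Either Rose or Jack is a knight, but not both" - this is FALSE (a lie) because Rose is a knave and Jack is a knave.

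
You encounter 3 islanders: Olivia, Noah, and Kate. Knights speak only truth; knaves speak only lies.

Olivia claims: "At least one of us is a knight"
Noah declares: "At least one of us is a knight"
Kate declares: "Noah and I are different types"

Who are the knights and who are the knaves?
Olivia is a knave.
Noah is a knave.
Kate is a knave.

Verification:
- Olivia (knave) says "At least one of us is a knight" - this is FALSE (a lie) because no one is a knight.
- Noah (knave) says "At least one of us is a knight" - this is FALSE (a lie) because no one is a knight.
- Kate (knave) says "Noah and I are different types" - this is FALSE (a lie) because Kate is a knave and Noah is a knave.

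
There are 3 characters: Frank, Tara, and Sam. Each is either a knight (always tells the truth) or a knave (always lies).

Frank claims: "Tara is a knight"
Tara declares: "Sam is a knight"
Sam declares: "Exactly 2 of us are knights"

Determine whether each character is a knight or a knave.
Frank is a knave.
Tara is a knave.
Sam is a knave.

Verification:
- Frank (knave) says "Tara is a knight" - this is FALSE (a lie) because Tara is a knave.
- Tara (knave) says "Sam is a knight" - this is FALSE (a lie) because Sam is a knave.
- Sam (knave) says "Exactly 2 of us are knights" - this is FALSE (a lie) because there are 0 knights.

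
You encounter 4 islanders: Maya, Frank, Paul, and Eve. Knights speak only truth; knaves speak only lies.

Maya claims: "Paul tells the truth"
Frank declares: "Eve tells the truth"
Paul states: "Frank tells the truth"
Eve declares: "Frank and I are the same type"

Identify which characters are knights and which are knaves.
Maya is a knight.
Frank is a knight.
Paul is a knight.
Eve is a knight.

Verification:
- Maya (knight) says "Paul tells the truth" - this is TRUE because Paul is a knight.
- Frank (knight) says "Eve tells the truth" - this is TRUE because Eve is a knight.
- Paul (knight) says "Frank tells the truth" - this is TRUE because Frank is a knight.
- Eve (knight) says "Frank and I are the same type" - this is TRUE because Eve is a knight and Frank is a knight.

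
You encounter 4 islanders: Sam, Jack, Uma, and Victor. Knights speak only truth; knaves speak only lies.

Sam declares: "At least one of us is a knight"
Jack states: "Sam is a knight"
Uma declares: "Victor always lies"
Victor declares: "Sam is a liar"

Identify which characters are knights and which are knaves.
Sam is a knight.
Jack is a knight.
Uma is a knight.
Victor is a knave.

Verification:
- Sam (knight) says "At least one of us is a knight" - this is TRUE because Sam, Jack, and Uma are knights.
- Jack (knight) says "Sam is a knight" - this is TRUE because Sam is a knight.
- Uma (knight) says "Victor always lies" - this is TRUE because Victor is a knave.
- Victor (knave) says "Sam is a liar" - this is FALSE (a lie) because Sam is a knight.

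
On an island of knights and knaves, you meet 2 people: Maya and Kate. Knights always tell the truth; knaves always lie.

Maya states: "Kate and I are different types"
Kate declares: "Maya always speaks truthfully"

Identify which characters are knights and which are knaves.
Maya is a knave.
Kate is a knave.

Verification:
- Maya (knave) says "Kate and I are different types" - this is FALSE (a lie) because Maya is a knave and Kate is a knave.
- Kate (knave) says "Maya always speaks truthfully" - this is FALSE (a lie) because Maya is a knave.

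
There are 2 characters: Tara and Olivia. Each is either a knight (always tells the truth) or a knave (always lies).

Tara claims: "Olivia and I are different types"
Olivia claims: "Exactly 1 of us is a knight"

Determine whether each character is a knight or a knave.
Tara is a knave.
Olivia is a knave.

Verification:
- Tara (knave) says "Olivia and I are different types" - this is FALSE (a lie) because Tara is a knave and Olivia is a knave.
- Olivia (knave) says "Exactly 1 of us is a knight" - this is FALSE (a lie) because there are 0 knights.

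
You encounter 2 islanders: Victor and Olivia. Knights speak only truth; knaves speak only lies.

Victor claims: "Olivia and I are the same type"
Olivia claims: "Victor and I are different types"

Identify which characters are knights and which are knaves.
Victor is a knave.
Olivia is a knight.

Verification:
- Victor (knave) says "Olivia and I are the same type" - this is FALSE (a lie) because Victor is a knave and Olivia is a knight.
- Olivia (knight) says "Victor and I are different types" - this is TRUE because Olivia is a knight and Victor is a knave.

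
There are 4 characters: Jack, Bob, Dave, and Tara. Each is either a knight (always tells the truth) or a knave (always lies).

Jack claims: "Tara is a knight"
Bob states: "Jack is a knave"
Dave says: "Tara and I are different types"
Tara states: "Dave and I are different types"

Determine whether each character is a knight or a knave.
Jack is a knave.
Bob is a knight.
Dave is a knave.
Tara is a knave.

Verification:
- Jack (knave) says "Tara is a knight" - this is FALSE (a lie) because Tara is a knave.
- Bob (knight) says "Jack is a knave" - this is TRUE because Jack is a knave.
- Dave (knave) says "Tara and I are different types" - this is FALSE (a lie) because Dave is a knave and Tara is a knave.
- Tara (knave) says "Dave and I are different types" - this is FALSE (a lie) because Tara is a knave and Dave is a knave.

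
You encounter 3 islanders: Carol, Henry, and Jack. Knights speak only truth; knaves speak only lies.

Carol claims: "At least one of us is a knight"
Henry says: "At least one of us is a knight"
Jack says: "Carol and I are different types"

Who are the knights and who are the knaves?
Carol is a knave.
Henry is a knave.
Jack is a knave.

Verification:
- Carol (knave) says "At least one of us is a knight" - this is FALSE (a lie) because no one is a knight.
- Henry (knave) says "At least one of us is a knight" - this is FALSE (a lie) because no one is a knight.
- Jack (knave) says "Carol and I are different types" - this is FALSE (a lie) because Jack is a knave and Carol is a knave.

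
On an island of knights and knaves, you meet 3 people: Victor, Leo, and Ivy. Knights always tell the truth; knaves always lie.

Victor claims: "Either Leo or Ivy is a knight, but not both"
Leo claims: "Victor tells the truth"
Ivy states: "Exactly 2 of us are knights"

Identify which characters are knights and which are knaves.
Victor is a knave.
Leo is a knave.
Ivy is a knave.

Verification:
- Victor (knave) says "Either Leo or Ivy is a knight, but not both" - this is FALSE (a lie) because Leo is a knave and Ivy is a knave.
- Leo (knave) says "Victor tells the truth" - this is FALSE (a lie) because Victor is a knave.
- Ivy (knave) says "Exactly 2 of us are knights" - this is FALSE (a lie) because there are 0 knights.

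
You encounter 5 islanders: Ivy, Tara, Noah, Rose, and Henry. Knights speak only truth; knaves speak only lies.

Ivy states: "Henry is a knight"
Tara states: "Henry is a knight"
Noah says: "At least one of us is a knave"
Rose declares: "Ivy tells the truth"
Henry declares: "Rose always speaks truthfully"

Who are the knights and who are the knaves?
Ivy is a knave.
Tara is a knave.
Noah is a knight.
Rose is a knave.
Henry is a knave.

Verification:
- Ivy (knave) says "Henry is a knight" - this is FALSE (a lie) because Henry is a knave.
- Tara (knave) says "Henry is a knight" - this is FALSE (a lie) because Henry is a knave.
- Noah (knight) says "At least one of us is a knave" - this is TRUE because Ivy, Tara, Rose, and Henry are knaves.
- Rose (knave) says "Ivy tells the truth" - this is FALSE (a lie) because Ivy is a knave.
- Henry (knave) says "Rose always speaks truthfully" - this is FALSE (a lie) because Rose is a knave.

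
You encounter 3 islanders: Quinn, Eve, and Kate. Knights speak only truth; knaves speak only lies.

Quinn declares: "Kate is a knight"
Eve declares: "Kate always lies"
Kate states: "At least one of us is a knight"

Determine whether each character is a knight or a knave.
Quinn is a knight.
Eve is a knave.
Kate is a knight.

Verification:
- Quinn (knight) says "Kate is a knight" - this is TRUE because Kate is a knight.
- Eve (knave) says "Kate always lies" - this is FALSE (a lie) because Kate is a knight.
- Kate (knight) says "At least one of us is a knight" - this is TRUE because Quinn and Kate are knights.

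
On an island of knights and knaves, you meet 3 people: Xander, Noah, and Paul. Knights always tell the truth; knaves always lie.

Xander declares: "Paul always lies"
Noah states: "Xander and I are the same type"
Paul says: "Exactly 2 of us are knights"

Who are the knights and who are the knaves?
Xander is a knight.
Noah is a knave.
Paul is a knave.

Verification:
- Xander (knight) says "Paul always lies" - this is TRUE because Paul is a knave.
- Noah (knave) says "Xander and I are the same type" - this is FALSE (a lie) because Noah is a knave and Xander is a knight.
- Paul (knave) says "Exactly 2 of us are knights" - this is FALSE (a lie) because there are 1 knights.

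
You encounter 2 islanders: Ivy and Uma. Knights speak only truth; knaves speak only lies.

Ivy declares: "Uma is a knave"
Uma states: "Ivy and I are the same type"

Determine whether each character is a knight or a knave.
Ivy is a knight.
Uma is a knave.

Verification:
- Ivy (knight) says "Uma is a knave" - this is TRUE because Uma is a knave.
- Uma (knave) says "Ivy and I are the same type" - this is FALSE (a lie) because Uma is a knave and Ivy is a knight.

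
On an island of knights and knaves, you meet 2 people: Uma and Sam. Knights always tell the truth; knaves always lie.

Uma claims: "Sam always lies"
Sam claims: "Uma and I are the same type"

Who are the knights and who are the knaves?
Uma is a knight.
Sam is a knave.

Verification:
- Uma (knight) says "Sam always lies" - this is TRUE because Sam is a knave.
- Sam (knave) says "Uma and I are the same type" - this is FALSE (a lie) because Sam is a knave and Uma is a knight.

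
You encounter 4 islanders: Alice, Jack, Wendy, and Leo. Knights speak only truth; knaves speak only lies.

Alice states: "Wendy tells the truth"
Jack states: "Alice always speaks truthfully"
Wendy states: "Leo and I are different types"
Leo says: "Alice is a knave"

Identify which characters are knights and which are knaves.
Alice is a knight.
Jack is a knight.
Wendy is a knight.
Leo is a knave.

Verification:
- Alice (knight) says "Wendy tells the truth" - this is TRUE because Wendy is a knight.
- Jack (knight) says "Alice always speaks truthfully" - this is TRUE because Alice is a knight.
- Wendy (knight) says "Leo and I are different types" - this is TRUE because Wendy is a knight and Leo is a knave.
- Leo (knave) says "Alice is a knave" - this is FALSE (a lie) because Alice is a knight.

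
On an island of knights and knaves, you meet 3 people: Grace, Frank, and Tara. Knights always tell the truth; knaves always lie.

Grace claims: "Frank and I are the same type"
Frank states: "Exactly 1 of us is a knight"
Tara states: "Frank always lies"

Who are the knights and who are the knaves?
Grace is a knave.
Frank is a knight.
Tara is a knave.

Verification:
- Grace (knave) says "Frank and I are the same type" - this is FALSE (a lie) because Grace is a knave and Frank is a knight.
- Frank (knight) says "Exactly 1 of us is a knight" - this is TRUE because there are 1 knights.
- Tara (knave) says "Frank always lies" - this is FALSE (a lie) because Frank is a knight.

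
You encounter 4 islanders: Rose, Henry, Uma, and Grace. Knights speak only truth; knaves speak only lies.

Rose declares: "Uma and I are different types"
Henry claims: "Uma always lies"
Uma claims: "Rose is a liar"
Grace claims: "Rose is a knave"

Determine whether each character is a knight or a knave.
Rose is a knight.
Henry is a knight.
Uma is a knave.
Grace is a knave.

Verification:
- Rose (knight) says "Uma and I are different types" - this is TRUE because Rose is a knight and Uma is a knave.
- Henry (knight) says "Uma always lies" - this is TRUE because Uma is a knave.
- Uma (knave) says "Rose is a liar" - this is FALSE (a lie) because Rose is a knight.
- Grace (knave) says "Rose is a knave" - this is FALSE (a lie) because Rose is a knight.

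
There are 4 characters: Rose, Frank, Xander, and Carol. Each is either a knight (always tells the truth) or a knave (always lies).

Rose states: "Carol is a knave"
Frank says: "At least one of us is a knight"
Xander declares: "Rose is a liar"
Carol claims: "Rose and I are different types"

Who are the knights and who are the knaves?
Rose is a knave.
Frank is a knight.
Xander is a knight.
Carol is a knight.

Verification:
- Rose (knave) says "Carol is a knave" - this is FALSE (a lie) because Carol is a knight.
- Frank (knight) says "At least one of us is a knight" - this is TRUE because Frank, Xander, and Carol are knights.
- Xander (knight) says "Rose is a liar" - this is TRUE because Rose is a knave.
- Carol (knight) says "Rose and I are different types" - this is TRUE because Carol is a knight and Rose is a knave.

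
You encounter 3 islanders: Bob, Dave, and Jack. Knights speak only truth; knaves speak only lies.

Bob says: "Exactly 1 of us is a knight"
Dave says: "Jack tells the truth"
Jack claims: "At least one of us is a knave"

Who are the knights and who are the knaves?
Bob is a knave.
Dave is a knight.
Jack is a knight.

Verification:
- Bob (knave) says "Exactly 1 of us is a knight" - this is FALSE (a lie) because there are 2 knights.
- Dave (knight) says "Jack tells the truth" - this is TRUE because Jack is a knight.
- Jack (knight) says "At least one of us is a knave" - this is TRUE because Bob is a knave.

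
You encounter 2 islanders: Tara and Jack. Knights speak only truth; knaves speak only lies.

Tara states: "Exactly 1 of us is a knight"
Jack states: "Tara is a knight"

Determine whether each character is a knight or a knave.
Tara is a knave.
Jack is a knave.

Verification:
- Tara (knave) says "Exactly 1 of us is a knight" - this is FALSE (a lie) because there are 0 knights.
- Jack (knave) says "Tara is a knight" - this is FALSE (a lie) because Tara is a knave.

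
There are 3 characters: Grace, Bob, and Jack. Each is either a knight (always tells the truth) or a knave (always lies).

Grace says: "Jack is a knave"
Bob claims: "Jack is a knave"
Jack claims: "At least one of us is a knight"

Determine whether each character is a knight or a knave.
Grace is a knave.
Bob is a knave.
Jack is a knight.

Verification:
- Grace (knave) says "Jack is a knave" - this is FALSE (a lie) because Jack is a knight.
- Bob (knave) says "Jack is a knave" - this is FALSE (a lie) because Jack is a knight.
- Jack (knight) says "At least one of us is a knight" - this is TRUE because Jack is a knight.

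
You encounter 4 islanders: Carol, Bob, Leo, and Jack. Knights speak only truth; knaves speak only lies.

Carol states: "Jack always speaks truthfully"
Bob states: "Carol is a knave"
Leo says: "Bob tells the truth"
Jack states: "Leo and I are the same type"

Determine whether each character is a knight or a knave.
Carol is a knave.
Bob is a knight.
Leo is a knight.
Jack is a knave.

Verification:
- Carol (knave) says "Jack always speaks truthfully" - this is FALSE (a lie) because Jack is a knave.
- Bob (knight) says "Carol is a knave" - this is TRUE because Carol is a knave.
- Leo (knight) says "Bob tells the truth" - this is TRUE because Bob is a knight.
- Jack (knave) says "Leo and I are the same type" - this is FALSE (a lie) because Jack is a knave and Leo is a knight.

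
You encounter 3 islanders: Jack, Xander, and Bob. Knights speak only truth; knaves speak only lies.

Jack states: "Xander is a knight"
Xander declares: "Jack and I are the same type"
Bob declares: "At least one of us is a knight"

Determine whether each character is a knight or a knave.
Jack is a knight.
Xander is a knight.
Bob is a knight.

Verification:
- Jack (knight) says "Xander is a knight" - this is TRUE because Xander is a knight.
- Xander (knight) says "Jack and I are the same type" - this is TRUE because Xander is a knight and Jack is a knight.
- Bob (knight) says "At least one of us is a knight" - this is TRUE because Jack, Xander, and Bob are knights.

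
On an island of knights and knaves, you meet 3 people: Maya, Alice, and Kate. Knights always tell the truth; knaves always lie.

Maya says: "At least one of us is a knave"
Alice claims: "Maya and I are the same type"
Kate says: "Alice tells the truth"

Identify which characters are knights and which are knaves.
Maya is a knight.
Alice is a knave.
Kate is a knave.

Verification:
- Maya (knight) says "At least one of us is a knave" - this is TRUE because Alice and Kate are knaves.
- Alice (knave) says "Maya and I are the same type" - this is FALSE (a lie) because Alice is a knave and Maya is a knight.
- Kate (knave) says "Alice tells the truth" - this is FALSE (a lie) because Alice is a knave.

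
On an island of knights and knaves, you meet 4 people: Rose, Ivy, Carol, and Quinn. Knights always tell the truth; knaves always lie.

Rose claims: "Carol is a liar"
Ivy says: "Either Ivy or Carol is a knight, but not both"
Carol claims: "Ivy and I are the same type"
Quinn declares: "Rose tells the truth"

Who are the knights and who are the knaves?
Rose is a knight.
Ivy is a knight.
Carol is a knave.
Quinn is a knight.

Verification:
- Rose (knight) says "Carol is a liar" - this is TRUE because Carol is a knave.
- Ivy (knight) says "Either Ivy or Carol is a knight, but not both" - this is TRUE because Ivy is a knight and Carol is a knave.
- Carol (knave) says "Ivy and I are the same type" - this is FALSE (a lie) because Carol is a knave and Ivy is a knight.
- Quinn (knight) says "Rose tells the truth" - this is TRUE because Rose is a knight.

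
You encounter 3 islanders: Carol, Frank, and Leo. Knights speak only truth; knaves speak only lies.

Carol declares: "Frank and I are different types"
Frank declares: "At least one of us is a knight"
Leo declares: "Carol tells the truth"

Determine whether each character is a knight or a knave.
Carol is a knave.
Frank is a knave.
Leo is a knave.

Verification:
- Carol (knave) says "Frank and I are different types" - this is FALSE (a lie) because Carol is a knave and Frank is a knave.
- Frank (knave) says "At least one of us is a knight" - this is FALSE (a lie) because no one is a knight.
- Leo (knave) says "Carol tells the truth" - this is FALSE (a lie) because Carol is a knave.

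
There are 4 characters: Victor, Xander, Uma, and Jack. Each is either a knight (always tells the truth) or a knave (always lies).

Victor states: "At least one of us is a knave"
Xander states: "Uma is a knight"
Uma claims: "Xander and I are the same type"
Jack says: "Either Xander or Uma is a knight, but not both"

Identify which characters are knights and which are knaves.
Victor is a knight.
Xander is a knight.
Uma is a knight.
Jack is a knave.

Verification:
- Victor (knight) says "At least one of us is a knave" - this is TRUE because Jack is a knave.
- Xander (knight) says "Uma is a knight" - this is TRUE because Uma is a knight.
- Uma (knight) says "Xander and I are the same type" - this is TRUE because Uma is a knight and Xander is a knight.
- Jack (knave) says "Either Xander or Uma is a knight, but not both" - this is FALSE (a lie) because Xander is a knight and Uma is a knight.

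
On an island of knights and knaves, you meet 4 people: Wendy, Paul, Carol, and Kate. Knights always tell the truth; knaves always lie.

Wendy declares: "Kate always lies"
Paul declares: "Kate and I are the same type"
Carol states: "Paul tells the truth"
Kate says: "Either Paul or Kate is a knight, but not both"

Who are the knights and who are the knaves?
Wendy is a knave.
Paul is a knave.
Carol is a knave.
Kate is a knight.

Verification:
- Wendy (knave) says "Kate always lies" - this is FALSE (a lie) because Kate is a knight.
- Paul (knave) says "Kate and I are the same type" - this is FALSE (a lie) because Paul is a knave and Kate is a knight.
- Carol (knave) says "Paul tells the truth" - this is FALSE (a lie) because Paul is a knave.
- Kate (knight) says "Either Paul or Kate is a knight, but not both" - this is TRUE because Paul is a knave and Kate is a knight.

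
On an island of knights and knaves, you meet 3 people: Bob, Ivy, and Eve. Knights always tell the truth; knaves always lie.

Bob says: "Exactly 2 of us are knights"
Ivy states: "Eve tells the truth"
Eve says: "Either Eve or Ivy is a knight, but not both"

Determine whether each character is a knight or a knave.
Bob is a knave.
Ivy is a knave.
Eve is a knave.

Verification:
- Bob (knave) says "Exactly 2 of us are knights" - this is FALSE (a lie) because there are 0 knights.
- Ivy (knave) says "Eve tells the truth" - this is FALSE (a lie) because Eve is a knave.
- Eve (knave) says "Either Eve or Ivy is a knight, but not both" - this is FALSE (a lie) because Eve is a knave and Ivy is a knave.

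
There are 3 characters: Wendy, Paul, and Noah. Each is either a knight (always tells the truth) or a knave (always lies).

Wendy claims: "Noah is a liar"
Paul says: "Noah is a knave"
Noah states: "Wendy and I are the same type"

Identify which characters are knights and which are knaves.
Wendy is a knight.
Paul is a knight.
Noah is a knave.

Verification:
- Wendy (knight) says "Noah is a liar" - this is TRUE because Noah is a knave.
- Paul (knight) says "Noah is a knave" - this is TRUE because Noah is a knave.
- Noah (knave) says "Wendy and I are the same type" - this is FALSE (a lie) because Noah is a knave and Wendy is a knight.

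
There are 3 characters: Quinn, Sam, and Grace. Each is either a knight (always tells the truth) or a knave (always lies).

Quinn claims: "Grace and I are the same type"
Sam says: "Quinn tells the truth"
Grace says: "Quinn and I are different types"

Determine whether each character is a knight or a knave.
Quinn is a knave.
Sam is a knave.
Grace is a knight.

Verification:
- Quinn (knave) says "Grace and I are the same type" - this is FALSE (a lie) because Quinn is a knave and Grace is a knight.
- Sam (knave) says "Quinn tells the truth" - this is FALSE (a lie) because Quinn is a knave.
- Grace (knight) says "Quinn and I are different types" - this is TRUE because Grace is a knight and Quinn is a knave.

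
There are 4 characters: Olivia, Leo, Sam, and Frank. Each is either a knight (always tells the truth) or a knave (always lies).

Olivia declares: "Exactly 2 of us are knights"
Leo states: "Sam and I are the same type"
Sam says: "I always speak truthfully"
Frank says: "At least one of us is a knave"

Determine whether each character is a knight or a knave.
Olivia is a knave.
Leo is a knight.
Sam is a knight.
Frank is a knight.

Verification:
- Olivia (knave) says "Exactly 2 of us are knights" - this is FALSE (a lie) because there are 3 knights.
- Leo (knight) says "Sam and I are the same type" - this is TRUE because Leo is a knight and Sam is a knight.
- Sam (knight) says "I always speak truthfully" - this is TRUE because Sam is a knight.
- Frank (knight) says "At least one of us is a knave" - this is TRUE because Olivia is a knave.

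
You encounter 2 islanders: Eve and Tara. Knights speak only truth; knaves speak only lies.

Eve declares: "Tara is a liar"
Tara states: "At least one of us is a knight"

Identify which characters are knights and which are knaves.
Eve is a knave.
Tara is a knight.

Verification:
- Eve (knave) says "Tara is a liar" - this is FALSE (a lie) because Tara is a knight.
- Tara (knight) says "At least one of us is a knight" - this is TRUE because Tara is a knight.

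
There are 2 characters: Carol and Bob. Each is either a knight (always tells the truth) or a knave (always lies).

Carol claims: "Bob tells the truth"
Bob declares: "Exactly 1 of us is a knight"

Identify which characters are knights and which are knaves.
Carol is a knave.
Bob is a knave.

Verification:
- Carol (knave) says "Bob tells the truth" - this is FALSE (a lie) because Bob is a knave.
- Bob (knave) says "Exactly 1 of us is a knight" - this is FALSE (a lie) because there are 0 knights.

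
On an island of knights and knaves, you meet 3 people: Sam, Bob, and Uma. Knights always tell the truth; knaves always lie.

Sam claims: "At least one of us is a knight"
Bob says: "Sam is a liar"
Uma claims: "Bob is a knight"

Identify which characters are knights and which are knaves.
Sam is a knight.
Bob is a knave.
Uma is a knave.

Verification:
- Sam (knight) says "At least one of us is a knight" - this is TRUE because Sam is a knight.
- Bob (knave) says "Sam is a liar" - this is FALSE (a lie) because Sam is a knight.
- Uma (knave) says "Bob is a knight" - this is FALSE (a lie) because Bob is a knave.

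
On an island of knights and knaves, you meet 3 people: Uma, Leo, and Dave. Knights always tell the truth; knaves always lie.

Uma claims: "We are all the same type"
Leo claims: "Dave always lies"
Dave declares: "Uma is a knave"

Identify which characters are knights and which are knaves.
Uma is a knave.
Leo is a knave.
Dave is a knight.

Verification:
- Uma (knave) says "We are all the same type" - this is FALSE (a lie) because Dave is a knight and Uma and Leo are knaves.
- Leo (knave) says "Dave always lies" - this is FALSE (a lie) because Dave is a knight.
- Dave (knight) says "Uma is a knave" - this is TRUE because Uma is a knave.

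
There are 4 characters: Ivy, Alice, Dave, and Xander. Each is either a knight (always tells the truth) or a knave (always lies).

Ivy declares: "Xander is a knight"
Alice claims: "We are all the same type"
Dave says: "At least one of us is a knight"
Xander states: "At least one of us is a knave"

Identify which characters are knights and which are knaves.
Ivy is a knight.
Alice is a knave.
Dave is a knight.
Xander is a knight.

Verification:
- Ivy (knight) says "Xander is a knight" - this is TRUE because Xander is a knight.
- Alice (knave) says "We are all the same type" - this is FALSE (a lie) because Ivy, Dave, and Xander are knights and Alice is a knave.
- Dave (knight) says "At least one of us is a knight" - this is TRUE because Ivy, Dave, and Xander are knights.
- Xander (knight) says "At least one of us is a knave" - this is TRUE because Alice is a knave.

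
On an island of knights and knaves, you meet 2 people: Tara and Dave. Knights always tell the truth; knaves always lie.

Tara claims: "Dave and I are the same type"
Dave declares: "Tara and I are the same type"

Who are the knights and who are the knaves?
Tara is a knight.
Dave is a knight.

Verification:
- Tara (knight) says "Dave and I are the same type" - this is TRUE because Tara is a knight and Dave is a knight.
- Dave (knight) says "Tara and I are the same type" - this is TRUE because Dave is a knight and Tara is a knight.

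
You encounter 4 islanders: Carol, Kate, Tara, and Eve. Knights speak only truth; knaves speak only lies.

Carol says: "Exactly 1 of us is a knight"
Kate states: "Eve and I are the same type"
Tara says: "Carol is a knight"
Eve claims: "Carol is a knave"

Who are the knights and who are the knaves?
Carol is a knave.
Kate is a knight.
Tara is a knave.
Eve is a knight.

Verification:
- Carol (knave) says "Exactly 1 of us is a knight" - this is FALSE (a lie) because there are 2 knights.
- Kate (knight) says "Eve and I are the same type" - this is TRUE because Kate is a knight and Eve is a knight.
- Tara (knave) says "Carol is a knight" - this is FALSE (a lie) because Carol is a knave.
- Eve (knight) says "Carol is a knave" - this is TRUE because Carol is a knave.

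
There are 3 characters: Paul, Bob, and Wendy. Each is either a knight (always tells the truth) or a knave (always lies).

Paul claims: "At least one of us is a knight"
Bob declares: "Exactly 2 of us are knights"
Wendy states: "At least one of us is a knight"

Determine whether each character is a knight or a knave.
Paul is a knave.
Bob is a knave.
Wendy is a knave.

Verification:
- Paul (knave) says "At least one of us is a knight" - this is FALSE (a lie) because no one is a knight.
- Bob (knave) says "Exactly 2 of us are knights" - this is FALSE (a lie) because there are 0 knights.
- Wendy (knave) says "At least one of us is a knight" - this is FALSE (a lie) because no one is a knight.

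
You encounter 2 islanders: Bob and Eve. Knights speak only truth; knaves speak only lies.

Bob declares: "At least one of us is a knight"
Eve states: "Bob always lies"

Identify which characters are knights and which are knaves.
Bob is a knight.
Eve is a knave.

Verification:
- Bob (knight) says "At least one of us is a knight" - this is TRUE because Bob is a knight.
- Eve (knave) says "Bob always lies" - this is FALSE (a lie) because Bob is a knight.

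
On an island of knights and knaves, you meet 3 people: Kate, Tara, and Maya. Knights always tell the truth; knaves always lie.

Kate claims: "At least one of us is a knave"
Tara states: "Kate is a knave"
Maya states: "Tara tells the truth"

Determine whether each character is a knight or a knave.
Kate is a knight.
Tara is a knave.
Maya is a knave.

Verification:
- Kate (knight) says "At least one of us is a knave" - this is TRUE because Tara and Maya are knaves.
- Tara (knave) says "Kate is a knave" - this is FALSE (a lie) because Kate is a knight.
- Maya (knave) says "Tara tells the truth" - this is FALSE (a lie) because Tara is a knave.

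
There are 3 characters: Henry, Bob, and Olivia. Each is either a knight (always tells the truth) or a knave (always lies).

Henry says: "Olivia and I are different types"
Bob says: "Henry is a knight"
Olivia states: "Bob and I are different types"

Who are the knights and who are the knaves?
Henry is a knave.
Bob is a knave.
Olivia is a knave.

Verification:
- Henry (knave) says "Olivia and I are different types" - this is FALSE (a lie) because Henry is a knave and Olivia is a knave.
- Bob (knave) says "Henry is a knight" - this is FALSE (a lie) because Henry is a knave.
- Olivia (knave) says "Bob and I are different types" - this is FALSE (a lie) because Olivia is a knave and Bob is a knave.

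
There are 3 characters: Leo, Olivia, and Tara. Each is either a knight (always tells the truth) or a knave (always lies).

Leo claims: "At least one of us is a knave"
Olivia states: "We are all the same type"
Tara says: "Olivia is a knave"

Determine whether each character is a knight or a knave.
Leo is a knight.
Olivia is a knave.
Tara is a knight.

Verification:
- Leo (knight) says "At least one of us is a knave" - this is TRUE because Olivia is a knave.
- Olivia (knave) says "We are all the same type" - this is FALSE (a lie) because Leo and Tara are knights and Olivia is a knave.
- Tara (knight) says "Olivia is a knave" - this is TRUE because Olivia is a knave.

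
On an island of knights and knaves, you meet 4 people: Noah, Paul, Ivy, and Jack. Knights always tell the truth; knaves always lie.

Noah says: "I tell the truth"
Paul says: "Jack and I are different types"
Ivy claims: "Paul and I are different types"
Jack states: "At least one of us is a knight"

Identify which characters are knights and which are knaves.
Noah is a knave.
Paul is a knave.
Ivy is a knave.
Jack is a knave.

Verification:
- Noah (knave) says "I tell the truth" - this is FALSE (a lie) because Noah is a knave.
- Paul (knave) says "Jack and I are different types" - this is FALSE (a lie) because Paul is a knave and Jack is a knave.
- Ivy (knave) says "Paul and I are different types" - this is FALSE (a lie) because Ivy is a knave and Paul is a knave.
- Jack (knave) says "At least one of us is a knight" - this is FALSE (a lie) because no one is a knight.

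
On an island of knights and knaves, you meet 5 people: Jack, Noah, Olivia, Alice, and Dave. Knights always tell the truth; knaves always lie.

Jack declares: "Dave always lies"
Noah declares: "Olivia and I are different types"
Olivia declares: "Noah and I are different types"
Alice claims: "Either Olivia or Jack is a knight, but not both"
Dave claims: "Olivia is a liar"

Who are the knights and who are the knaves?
Jack is a knave.
Noah is a knave.
Olivia is a knave.
Alice is a knave.
Dave is a knight.

Verification:
- Jack (knave) says "Dave always lies" - this is FALSE (a lie) because Dave is a knight.
- Noah (knave) says "Olivia and I are different types" - this is FALSE (a lie) because Noah is a knave and Olivia is a knave.
- Olivia (knave) says "Noah and I are different types" - this is FALSE (a lie) because Olivia is a knave and Noah is a knave.
- Alice (knave) says "Either Olivia or Jack is a knight, but not both" - this is FALSE (a lie) because Olivia is a knave and Jack is a knave.
- Dave (knight) says "Olivia is a liar" - this is TRUE because Olivia is a knave.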